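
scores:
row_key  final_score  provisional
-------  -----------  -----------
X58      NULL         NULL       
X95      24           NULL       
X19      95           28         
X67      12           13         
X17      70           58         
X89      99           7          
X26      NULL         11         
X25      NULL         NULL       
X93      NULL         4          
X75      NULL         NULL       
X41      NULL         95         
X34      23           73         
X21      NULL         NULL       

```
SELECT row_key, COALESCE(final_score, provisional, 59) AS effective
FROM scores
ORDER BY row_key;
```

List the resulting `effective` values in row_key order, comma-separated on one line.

row_key=X17: final_score=70 → 70
row_key=X19: final_score=95 → 95
row_key=X21: final_score=NULL, provisional=NULL, → literal 59 → 59
row_key=X25: final_score=NULL, provisional=NULL, → literal 59 → 59
row_key=X26: final_score=NULL, provisional=11 → 11
row_key=X34: final_score=23 → 23
row_key=X41: final_score=NULL, provisional=95 → 95
row_key=X58: final_score=NULL, provisional=NULL, → literal 59 → 59
row_key=X67: final_score=12 → 12
row_key=X75: final_score=NULL, provisional=NULL, → literal 59 → 59
row_key=X89: final_score=99 → 99
row_key=X93: final_score=NULL, provisional=4 → 4
row_key=X95: final_score=24 → 24

70, 95, 59, 59, 11, 23, 95, 59, 12, 59, 99, 4, 24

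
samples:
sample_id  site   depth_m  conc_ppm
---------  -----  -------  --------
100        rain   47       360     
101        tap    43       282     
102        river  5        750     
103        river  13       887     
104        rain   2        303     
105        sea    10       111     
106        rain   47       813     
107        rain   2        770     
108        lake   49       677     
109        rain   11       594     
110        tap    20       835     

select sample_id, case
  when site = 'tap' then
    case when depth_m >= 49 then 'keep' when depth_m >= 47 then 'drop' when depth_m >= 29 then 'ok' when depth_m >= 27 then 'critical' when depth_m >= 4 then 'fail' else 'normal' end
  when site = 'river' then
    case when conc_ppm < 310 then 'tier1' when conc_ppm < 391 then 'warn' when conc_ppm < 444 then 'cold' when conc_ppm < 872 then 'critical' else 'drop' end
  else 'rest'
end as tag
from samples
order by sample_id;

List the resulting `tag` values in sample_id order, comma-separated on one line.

sample_id=100: site='rain' → outer ELSE → rest
sample_id=101: site='tap' → inner[depth_m >= 29] → ok
sample_id=102: site='river' → inner[conc_ppm < 872] → critical
sample_id=103: site='river' → inner[ELSE] → drop
sample_id=104: site='rain' → outer ELSE → rest
sample_id=105: site='sea' → outer ELSE → rest
sample_id=106: site='rain' → outer ELSE → rest
sample_id=107: site='rain' → outer ELSE → rest
sample_id=108: site='lake' → outer ELSE → rest
sample_id=109: site='rain' → outer ELSE → rest
sample_id=110: site='tap' → inner[depth_m >= 4] → fail

rest, ok, critical, drop, rest, rest, rest, rest, rest, rest, fail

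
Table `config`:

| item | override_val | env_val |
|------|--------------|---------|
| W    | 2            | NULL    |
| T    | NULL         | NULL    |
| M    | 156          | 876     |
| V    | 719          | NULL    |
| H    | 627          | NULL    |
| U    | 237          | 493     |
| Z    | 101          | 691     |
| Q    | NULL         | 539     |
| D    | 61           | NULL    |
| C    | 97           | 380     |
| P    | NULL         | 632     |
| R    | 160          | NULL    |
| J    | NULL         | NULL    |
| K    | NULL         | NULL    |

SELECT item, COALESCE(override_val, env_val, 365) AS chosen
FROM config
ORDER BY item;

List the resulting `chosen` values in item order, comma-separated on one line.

item=C: override_val=97 → 97
item=D: override_val=61 → 61
item=H: override_val=627 → 627
item=J: override_val=NULL, env_val=NULL, → literal 365 → 365
item=K: override_val=NULL, env_val=NULL, → literal 365 → 365
item=M: override_val=156 → 156
item=P: override_val=NULL, env_val=632 → 632
item=Q: override_val=NULL, env_val=539 → 539
item=R: override_val=160 → 160
item=T: override_val=NULL, env_val=NULL, → literal 365 → 365
item=U: override_val=237 → 237
item=V: override_val=719 → 719
item=W: override_val=2 → 2
item=Z: override_val=101 → 101

97, 61, 627, 365, 365, 156, 632, 539, 160, 365, 237, 719, 2, 101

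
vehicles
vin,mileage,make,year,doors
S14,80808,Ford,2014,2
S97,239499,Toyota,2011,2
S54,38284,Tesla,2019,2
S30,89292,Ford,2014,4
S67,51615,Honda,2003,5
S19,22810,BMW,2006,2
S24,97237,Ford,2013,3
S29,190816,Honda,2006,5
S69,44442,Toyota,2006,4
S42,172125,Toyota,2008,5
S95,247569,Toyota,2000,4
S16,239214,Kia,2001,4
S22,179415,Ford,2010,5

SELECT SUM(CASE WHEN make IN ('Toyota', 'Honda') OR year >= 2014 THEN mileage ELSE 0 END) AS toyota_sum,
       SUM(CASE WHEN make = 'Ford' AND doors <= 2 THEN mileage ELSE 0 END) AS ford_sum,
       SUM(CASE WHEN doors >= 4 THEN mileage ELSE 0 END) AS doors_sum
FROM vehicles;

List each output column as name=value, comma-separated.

[toyota_sum: make IN ('Toyota', 'Honda') OR year >= 2014]
vin=S14: ✓ → 80808
vin=S97: ✓ → 239499
vin=S54: ✓ → 38284
vin=S30: ✓ → 89292
vin=S67: ✓ → 51615
vin=S19: ✗
vin=S24: ✗
vin=S29: ✓ → 190816
vin=S69: ✓ → 44442
vin=S42: ✓ → 172125
vin=S95: ✓ → 247569
vin=S16: ✗
vin=S22: ✗
toyota_sum = 80808 + 239499 + 38284 + 89292 + 51615 + 190816 + 44442 + 172125 + 247569 = 1154450
—
[ford_sum: make = 'Ford' AND doors <= 2]
vin=S14: ✓ → 80808
vin=S97: ✗
vin=S54: ✗
vin=S30: ✗
vin=S67: ✗
vin=S19: ✗
vin=S24: ✗
vin=S29: ✗
vin=S69: ✗
vin=S42: ✗
vin=S95: ✗
vin=S16: ✗
vin=S22: ✗
ford_sum = 80808
—
[doors_sum: doors >= 4]
vin=S14: ✗
vin=S97: ✗
vin=S54: ✗
vin=S30: ✓ → 89292
vin=S67: ✓ → 51615
vin=S19: ✗
vin=S24: ✗
vin=S29: ✓ → 190816
vin=S69: ✓ → 44442
vin=S42: ✓ → 172125
vin=S95: ✓ → 247569
vin=S16: ✓ → 239214
vin=S22: ✓ → 179415
doors_sum = 89292 + 51615 + 190816 + 44442 + 172125 + 247569 + 239214 + 179415 = 1214488

toyota_sum=1154450, ford_sum=80808, doors_sum=1214488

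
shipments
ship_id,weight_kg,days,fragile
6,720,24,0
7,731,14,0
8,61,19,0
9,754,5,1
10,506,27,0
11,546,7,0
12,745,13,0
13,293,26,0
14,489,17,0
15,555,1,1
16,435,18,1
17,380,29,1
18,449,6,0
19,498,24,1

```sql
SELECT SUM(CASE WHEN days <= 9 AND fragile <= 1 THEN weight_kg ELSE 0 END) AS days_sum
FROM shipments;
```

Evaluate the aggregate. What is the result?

2304

ship_id=6: ✗
ship_id=7: ✗
ship_id=8: ✗
ship_id=9: ✓ → 754
ship_id=10: ✗
ship_id=11: ✓ → 546
ship_id=12: ✗
ship_id=13: ✗
ship_id=14: ✗
ship_id=15: ✓ → 555
ship_id=16: ✗
ship_id=17: ✗
ship_id=18: ✓ → 449
ship_id=19: ✗
days_sum = 754 + 546 + 555 + 449 = 2304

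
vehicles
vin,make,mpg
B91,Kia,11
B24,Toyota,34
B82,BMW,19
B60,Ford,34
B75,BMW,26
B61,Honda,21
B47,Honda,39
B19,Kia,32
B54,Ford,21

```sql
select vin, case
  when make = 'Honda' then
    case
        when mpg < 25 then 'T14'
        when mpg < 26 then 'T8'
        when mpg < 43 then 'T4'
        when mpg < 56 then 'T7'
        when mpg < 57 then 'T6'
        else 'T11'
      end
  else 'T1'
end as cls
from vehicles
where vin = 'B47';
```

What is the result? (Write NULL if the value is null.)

vin = B47: make=Honda, mpg=39.
make='Honda' → inner[mpg < 43] → T4

T4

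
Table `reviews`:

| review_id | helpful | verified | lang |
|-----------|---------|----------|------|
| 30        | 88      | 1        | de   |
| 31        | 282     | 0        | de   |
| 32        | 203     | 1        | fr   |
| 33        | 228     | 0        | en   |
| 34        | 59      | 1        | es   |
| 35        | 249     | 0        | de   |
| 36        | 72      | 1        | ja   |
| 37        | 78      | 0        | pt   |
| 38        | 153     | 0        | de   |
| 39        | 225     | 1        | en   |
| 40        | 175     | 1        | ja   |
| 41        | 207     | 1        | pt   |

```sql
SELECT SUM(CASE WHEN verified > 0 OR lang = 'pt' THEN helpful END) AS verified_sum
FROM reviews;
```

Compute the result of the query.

review_id=30: ✓ → 88
review_id=31: ✗
review_id=32: ✓ → 203
review_id=33: ✗
review_id=34: ✓ → 59
review_id=35: ✗
review_id=36: ✓ → 72
review_id=37: ✓ → 78
review_id=38: ✗
review_id=39: ✓ → 225
review_id=40: ✓ → 175
review_id=41: ✓ → 207
verified_sum = 88 + 203 + 59 + 72 + 78 + 225 + 175 + 207 = 1107

1107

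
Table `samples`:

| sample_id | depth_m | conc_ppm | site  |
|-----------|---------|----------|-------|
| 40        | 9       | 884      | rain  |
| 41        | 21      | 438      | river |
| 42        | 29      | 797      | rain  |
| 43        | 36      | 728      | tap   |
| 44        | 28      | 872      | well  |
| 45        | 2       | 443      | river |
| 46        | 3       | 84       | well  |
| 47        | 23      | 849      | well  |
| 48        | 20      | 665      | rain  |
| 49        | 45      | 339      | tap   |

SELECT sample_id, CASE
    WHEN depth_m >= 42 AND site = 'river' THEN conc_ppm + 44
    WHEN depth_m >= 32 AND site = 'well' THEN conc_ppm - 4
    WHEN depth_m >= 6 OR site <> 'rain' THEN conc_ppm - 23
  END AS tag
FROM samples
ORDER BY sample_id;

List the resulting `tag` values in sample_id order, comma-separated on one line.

sample_id=40: depth_m >= 6 OR site <> 'rain' → 861
sample_id=41: depth_m >= 6 OR site <> 'rain' → 415
sample_id=42: depth_m >= 6 OR site <> 'rain' → 774
sample_id=43: depth_m >= 6 OR site <> 'rain' → 705
sample_id=44: depth_m >= 6 OR site <> 'rain' → 849
sample_id=45: depth_m >= 6 OR site <> 'rain' → 420
sample_id=46: depth_m >= 6 OR site <> 'rain' → 61
sample_id=47: depth_m >= 6 OR site <> 'rain' → 826
sample_id=48: depth_m >= 6 OR site <> 'rain' → 642
sample_id=49: depth_m >= 6 OR site <> 'rain' → 316

861, 415, 774, 705, 849, 420, 61, 826, 642, 316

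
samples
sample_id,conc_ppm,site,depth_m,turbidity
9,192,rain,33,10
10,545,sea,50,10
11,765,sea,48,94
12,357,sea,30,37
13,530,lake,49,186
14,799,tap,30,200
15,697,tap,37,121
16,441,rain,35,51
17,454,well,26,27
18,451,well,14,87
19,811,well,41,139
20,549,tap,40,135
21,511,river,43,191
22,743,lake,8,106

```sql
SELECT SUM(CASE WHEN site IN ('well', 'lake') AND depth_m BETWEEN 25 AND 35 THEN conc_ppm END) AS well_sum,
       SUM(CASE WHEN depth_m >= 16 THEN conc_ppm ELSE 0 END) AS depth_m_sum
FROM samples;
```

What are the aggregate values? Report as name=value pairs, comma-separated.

[well_sum: site IN ('well', 'lake') AND depth_m BETWEEN 25 AND 35]
sample_id=9: ✗
sample_id=10: ✗
sample_id=11: ✗
sample_id=12: ✗
sample_id=13: ✗
sample_id=14: ✗
sample_id=15: ✗
sample_id=16: ✗
sample_id=17: ✓ → 454
sample_id=18: ✗
sample_id=19: ✗
sample_id=20: ✗
sample_id=21: ✗
sample_id=22: ✗
well_sum = 454
—
[depth_m_sum: depth_m >= 16]
sample_id=9: ✓ → 192
sample_id=10: ✓ → 545
sample_id=11: ✓ → 765
sample_id=12: ✓ → 357
sample_id=13: ✓ → 530
sample_id=14: ✓ → 799
sample_id=15: ✓ → 697
sample_id=16: ✓ → 441
sample_id=17: ✓ → 454
sample_id=18: ✗
sample_id=19: ✓ → 811
sample_id=20: ✓ → 549
sample_id=21: ✓ → 511
sample_id=22: ✗
depth_m_sum = 192 + 545 + 765 + 357 + 530 + 799 + 697 + 441 + 454 + 811 + 549 + 511 = 6651

well_sum=454, depth_m_sum=6651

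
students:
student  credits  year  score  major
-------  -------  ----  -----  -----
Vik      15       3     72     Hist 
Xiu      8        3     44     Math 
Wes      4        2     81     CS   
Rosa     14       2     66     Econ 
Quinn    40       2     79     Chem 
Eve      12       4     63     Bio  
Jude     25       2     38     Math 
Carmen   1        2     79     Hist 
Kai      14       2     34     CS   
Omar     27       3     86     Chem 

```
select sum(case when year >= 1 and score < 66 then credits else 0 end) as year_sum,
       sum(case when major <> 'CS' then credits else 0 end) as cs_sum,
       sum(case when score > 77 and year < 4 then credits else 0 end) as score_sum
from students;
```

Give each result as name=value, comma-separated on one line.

[year_sum: year >= 1 and score < 66]
student=Vik: ✗
student=Xiu: ✓ → 8
student=Wes: ✗
student=Rosa: ✗
student=Quinn: ✗
student=Eve: ✓ → 12
student=Jude: ✓ → 25
student=Carmen: ✗
student=Kai: ✓ → 14
student=Omar: ✗
year_sum = 8 + 12 + 25 + 14 = 59
—
[cs_sum: major <> 'CS']
student=Vik: ✓ → 15
student=Xiu: ✓ → 8
student=Wes: ✗
student=Rosa: ✓ → 14
student=Quinn: ✓ → 40
student=Eve: ✓ → 12
student=Jude: ✓ → 25
student=Carmen: ✓ → 1
student=Kai: ✗
student=Omar: ✓ → 27
cs_sum = 15 + 8 + 14 + 40 + 12 + 25 + 1 + 27 = 142
—
[score_sum: score > 77 and year < 4]
student=Vik: ✗
student=Xiu: ✗
student=Wes: ✓ → 4
student=Rosa: ✗
student=Quinn: ✓ → 40
student=Eve: ✗
student=Jude: ✗
student=Carmen: ✓ → 1
student=Kai: ✗
student=Omar: ✓ → 27
score_sum = 4 + 40 + 1 + 27 = 72

year_sum=59, cs_sum=142, score_sum=72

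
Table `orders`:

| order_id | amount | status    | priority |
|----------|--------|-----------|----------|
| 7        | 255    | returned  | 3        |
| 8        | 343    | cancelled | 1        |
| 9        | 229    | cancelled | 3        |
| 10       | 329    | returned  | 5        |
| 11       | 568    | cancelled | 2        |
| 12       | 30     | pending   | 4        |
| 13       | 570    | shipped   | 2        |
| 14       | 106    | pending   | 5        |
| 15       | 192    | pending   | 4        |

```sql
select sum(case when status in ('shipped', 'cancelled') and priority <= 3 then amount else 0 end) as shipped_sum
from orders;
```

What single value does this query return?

order_id=7: ✗
order_id=8: ✓ → 343
order_id=9: ✓ → 229
order_id=10: ✗
order_id=11: ✓ → 568
order_id=12: ✗
order_id=13: ✓ → 570
order_id=14: ✗
order_id=15: ✗
shipped_sum = 343 + 229 + 568 + 570 = 1710

1710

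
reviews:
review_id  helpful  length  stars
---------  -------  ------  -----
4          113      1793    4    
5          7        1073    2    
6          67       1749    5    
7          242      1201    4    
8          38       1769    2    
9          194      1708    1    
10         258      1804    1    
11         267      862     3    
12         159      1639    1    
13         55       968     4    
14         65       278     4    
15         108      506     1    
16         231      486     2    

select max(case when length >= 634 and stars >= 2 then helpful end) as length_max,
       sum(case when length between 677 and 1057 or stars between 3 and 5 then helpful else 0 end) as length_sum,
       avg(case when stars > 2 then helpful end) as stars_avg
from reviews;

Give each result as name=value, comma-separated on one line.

length_max=267, length_sum=809, stars_avg=134.8333333333

[length_max: length >= 634 and stars >= 2]
review_id=4: ✓ → 113
review_id=5: ✓ → 7
review_id=6: ✓ → 67
review_id=7: ✓ → 242
review_id=8: ✓ → 38
review_id=9: ✗
review_id=10: ✗
review_id=11: ✓ → 267
review_id=12: ✗
review_id=13: ✓ → 55
review_id=14: ✗
review_id=15: ✗
review_id=16: ✗
length_max = MAX(113, 7, 67, 242, 38, 267, 55) = 267
—
[length_sum: length between 677 and 1057 or stars between 3 and 5]
review_id=4: ✓ → 113
review_id=5: ✗
review_id=6: ✓ → 67
review_id=7: ✓ → 242
review_id=8: ✗
review_id=9: ✗
review_id=10: ✗
review_id=11: ✓ → 267
review_id=12: ✗
review_id=13: ✓ → 55
review_id=14: ✓ → 65
review_id=15: ✗
review_id=16: ✗
length_sum = 113 + 67 + 242 + 267 + 55 + 65 = 809
—
[stars_avg: stars > 2]
review_id=4: ✓ → 113
review_id=5: ✗
review_id=6: ✓ → 67
review_id=7: ✓ → 242
review_id=8: ✗
review_id=9: ✗
review_id=10: ✗
review_id=11: ✓ → 267
review_id=12: ✗
review_id=13: ✓ → 55
review_id=14: ✓ → 65
review_id=15: ✗
review_id=16: ✗
stars_avg = (113 + 67 + 242 + 267 + 55 + 65) / 6 = 134.8333333333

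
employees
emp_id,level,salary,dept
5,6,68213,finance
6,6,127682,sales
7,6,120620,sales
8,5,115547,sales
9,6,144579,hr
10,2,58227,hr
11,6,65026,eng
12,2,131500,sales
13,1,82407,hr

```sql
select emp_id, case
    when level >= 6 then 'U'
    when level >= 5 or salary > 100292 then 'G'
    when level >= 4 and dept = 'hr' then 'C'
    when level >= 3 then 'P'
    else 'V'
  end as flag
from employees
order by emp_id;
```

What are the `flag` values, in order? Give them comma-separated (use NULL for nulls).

emp_id=5: level >= 6 → U
emp_id=6: level >= 6 → U
emp_id=7: level >= 6 → U
emp_id=8: level >= 5 or salary > 100292 → G
emp_id=9: level >= 6 → U
emp_id=10: ELSE → V
emp_id=11: level >= 6 → U
emp_id=12: level >= 5 or salary > 100292 → G
emp_id=13: ELSE → V

U, U, U, G, U, V, U, G, V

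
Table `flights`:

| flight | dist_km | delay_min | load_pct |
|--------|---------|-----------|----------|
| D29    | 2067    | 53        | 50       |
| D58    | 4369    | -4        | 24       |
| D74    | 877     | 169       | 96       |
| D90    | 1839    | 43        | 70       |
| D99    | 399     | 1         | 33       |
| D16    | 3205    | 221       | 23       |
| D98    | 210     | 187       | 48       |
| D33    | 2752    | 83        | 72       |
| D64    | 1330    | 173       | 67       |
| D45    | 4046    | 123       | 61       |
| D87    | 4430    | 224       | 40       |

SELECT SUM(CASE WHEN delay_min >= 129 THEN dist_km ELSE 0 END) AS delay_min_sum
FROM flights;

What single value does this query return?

10052

flight=D29: ✗
flight=D58: ✗
flight=D74: ✓ → 877
flight=D90: ✗
flight=D99: ✗
flight=D16: ✓ → 3205
flight=D98: ✓ → 210
flight=D33: ✗
flight=D64: ✓ → 1330
flight=D45: ✗
flight=D87: ✓ → 4430
delay_min_sum = 877 + 3205 + 210 + 1330 + 4430 = 10052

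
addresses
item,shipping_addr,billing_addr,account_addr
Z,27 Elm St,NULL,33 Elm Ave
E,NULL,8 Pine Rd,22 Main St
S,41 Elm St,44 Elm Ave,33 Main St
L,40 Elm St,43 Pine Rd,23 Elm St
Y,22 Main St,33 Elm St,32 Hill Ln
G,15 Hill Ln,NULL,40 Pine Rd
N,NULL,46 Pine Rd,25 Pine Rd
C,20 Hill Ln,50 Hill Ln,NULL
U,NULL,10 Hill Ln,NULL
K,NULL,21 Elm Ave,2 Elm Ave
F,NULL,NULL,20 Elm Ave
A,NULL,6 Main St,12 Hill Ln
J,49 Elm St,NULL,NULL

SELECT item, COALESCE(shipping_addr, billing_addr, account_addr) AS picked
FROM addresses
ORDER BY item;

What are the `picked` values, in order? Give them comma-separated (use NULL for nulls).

6 Main St, 20 Hill Ln, 8 Pine Rd, 20 Elm Ave, 15 Hill Ln, 49 Elm St, 21 Elm Ave, 40 Elm St, 46 Pine Rd, 41 Elm St, 10 Hill Ln, 22 Main St, 27 Elm St

item=A: shipping_addr=NULL, billing_addr=6 Main St → 6 Main St
item=C: shipping_addr=20 Hill Ln → 20 Hill Ln
item=E: shipping_addr=NULL, billing_addr=8 Pine Rd → 8 Pine Rd
item=F: shipping_addr=NULL, billing_addr=NULL, account_addr=20 Elm Ave → 20 Elm Ave
item=G: shipping_addr=15 Hill Ln → 15 Hill Ln
item=J: shipping_addr=49 Elm St → 49 Elm St
item=K: shipping_addr=NULL, billing_addr=21 Elm Ave → 21 Elm Ave
item=L: shipping_addr=40 Elm St → 40 Elm St
item=N: shipping_addr=NULL, billing_addr=46 Pine Rd → 46 Pine Rd
item=S: shipping_addr=41 Elm St → 41 Elm St
item=U: shipping_addr=NULL, billing_addr=10 Hill Ln → 10 Hill Ln
item=Y: shipping_addr=22 Main St → 22 Main St
item=Z: shipping_addr=27 Elm St → 27 Elm St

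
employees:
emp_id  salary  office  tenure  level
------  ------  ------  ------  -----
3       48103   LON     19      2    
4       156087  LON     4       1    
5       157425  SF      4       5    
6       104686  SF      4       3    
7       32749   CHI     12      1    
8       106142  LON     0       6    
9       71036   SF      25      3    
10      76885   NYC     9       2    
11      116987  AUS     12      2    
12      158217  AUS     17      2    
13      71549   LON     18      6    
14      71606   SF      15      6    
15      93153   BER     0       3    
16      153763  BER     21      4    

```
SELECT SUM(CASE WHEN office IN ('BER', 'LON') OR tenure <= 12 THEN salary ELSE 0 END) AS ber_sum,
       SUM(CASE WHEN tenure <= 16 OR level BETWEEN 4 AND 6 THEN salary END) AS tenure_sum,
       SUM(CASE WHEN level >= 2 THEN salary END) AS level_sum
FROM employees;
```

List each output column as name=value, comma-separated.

ber_sum=1117529, tenure_sum=1141032, level_sum=1229552

[ber_sum: office IN ('BER', 'LON') OR tenure <= 12]
emp_id=3: ✓ → 48103
emp_id=4: ✓ → 156087
emp_id=5: ✓ → 157425
emp_id=6: ✓ → 104686
emp_id=7: ✓ → 32749
emp_id=8: ✓ → 106142
emp_id=9: ✗
emp_id=10: ✓ → 76885
emp_id=11: ✓ → 116987
emp_id=12: ✗
emp_id=13: ✓ → 71549
emp_id=14: ✗
emp_id=15: ✓ → 93153
emp_id=16: ✓ → 153763
ber_sum = 48103 + 156087 + 157425 + 104686 + 32749 + 106142 + 76885 + 116987 + 71549 + 93153 + 153763 = 1117529
—
[tenure_sum: tenure <= 16 OR level BETWEEN 4 AND 6]
emp_id=3: ✗
emp_id=4: ✓ → 156087
emp_id=5: ✓ → 157425
emp_id=6: ✓ → 104686
emp_id=7: ✓ → 32749
emp_id=8: ✓ → 106142
emp_id=9: ✗
emp_id=10: ✓ → 76885
emp_id=11: ✓ → 116987
emp_id=12: ✗
emp_id=13: ✓ → 71549
emp_id=14: ✓ → 71606
emp_id=15: ✓ → 93153
emp_id=16: ✓ → 153763
tenure_sum = 156087 + 157425 + 104686 + 32749 + 106142 + 76885 + 116987 + 71549 + 71606 + 93153 + 153763 = 1141032
—
[level_sum: level >= 2]
emp_id=3: ✓ → 48103
emp_id=4: ✗
emp_id=5: ✓ → 157425
emp_id=6: ✓ → 104686
emp_id=7: ✗
emp_id=8: ✓ → 106142
emp_id=9: ✓ → 71036
emp_id=10: ✓ → 76885
emp_id=11: ✓ → 116987
emp_id=12: ✓ → 158217
emp_id=13: ✓ → 71549
emp_id=14: ✓ → 71606
emp_id=15: ✓ → 93153
emp_id=16: ✓ → 153763
level_sum = 48103 + 157425 + 104686 + 106142 + 71036 + 76885 + 116987 + 158217 + 71549 + 71606 + 93153 + 153763 = 1229552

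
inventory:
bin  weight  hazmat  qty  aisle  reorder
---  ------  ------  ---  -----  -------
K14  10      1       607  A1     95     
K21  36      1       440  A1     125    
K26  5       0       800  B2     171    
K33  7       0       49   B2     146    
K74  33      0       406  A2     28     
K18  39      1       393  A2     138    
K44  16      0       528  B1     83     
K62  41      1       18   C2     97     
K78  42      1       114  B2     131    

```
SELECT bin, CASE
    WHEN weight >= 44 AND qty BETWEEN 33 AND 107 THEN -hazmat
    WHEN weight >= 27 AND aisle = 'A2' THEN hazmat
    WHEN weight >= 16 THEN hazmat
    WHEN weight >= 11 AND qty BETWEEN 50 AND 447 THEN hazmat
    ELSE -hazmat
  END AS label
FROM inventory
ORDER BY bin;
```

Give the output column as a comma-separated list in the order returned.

bin=K14: ELSE → -1
bin=K18: weight >= 27 AND aisle = 'A2' → 1
bin=K21: weight >= 16 → 1
bin=K26: ELSE → 0
bin=K33: ELSE → 0
bin=K44: weight >= 16 → 0
bin=K62: weight >= 16 → 1
bin=K74: weight >= 27 AND aisle = 'A2' → 0
bin=K78: weight >= 16 → 1

-1, 1, 1, 0, 0, 0, 1, 0, 1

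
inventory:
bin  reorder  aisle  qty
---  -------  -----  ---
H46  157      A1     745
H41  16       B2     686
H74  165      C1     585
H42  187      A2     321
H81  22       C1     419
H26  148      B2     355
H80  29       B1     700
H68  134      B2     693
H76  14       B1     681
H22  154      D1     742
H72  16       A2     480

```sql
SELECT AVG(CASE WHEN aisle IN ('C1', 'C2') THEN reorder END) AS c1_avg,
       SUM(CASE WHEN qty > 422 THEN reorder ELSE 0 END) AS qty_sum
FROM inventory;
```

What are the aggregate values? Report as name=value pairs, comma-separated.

[c1_avg: aisle IN ('C1', 'C2')]
bin=H46: ✗
bin=H41: ✗
bin=H74: ✓ → 165
bin=H42: ✗
bin=H81: ✓ → 22
bin=H26: ✗
bin=H80: ✗
bin=H68: ✗
bin=H76: ✗
bin=H22: ✗
bin=H72: ✗
c1_avg = (165 + 22) / 2 = 93.5
—
[qty_sum: qty > 422]
bin=H46: ✓ → 157
bin=H41: ✓ → 16
bin=H74: ✓ → 165
bin=H42: ✗
bin=H81: ✗
bin=H26: ✗
bin=H80: ✓ → 29
bin=H68: ✓ → 134
bin=H76: ✓ → 14
bin=H22: ✓ → 154
bin=H72: ✓ → 16
qty_sum = 157 + 16 + 165 + 29 + 134 + 14 + 154 + 16 = 685

c1_avg=93.5, qty_sum=685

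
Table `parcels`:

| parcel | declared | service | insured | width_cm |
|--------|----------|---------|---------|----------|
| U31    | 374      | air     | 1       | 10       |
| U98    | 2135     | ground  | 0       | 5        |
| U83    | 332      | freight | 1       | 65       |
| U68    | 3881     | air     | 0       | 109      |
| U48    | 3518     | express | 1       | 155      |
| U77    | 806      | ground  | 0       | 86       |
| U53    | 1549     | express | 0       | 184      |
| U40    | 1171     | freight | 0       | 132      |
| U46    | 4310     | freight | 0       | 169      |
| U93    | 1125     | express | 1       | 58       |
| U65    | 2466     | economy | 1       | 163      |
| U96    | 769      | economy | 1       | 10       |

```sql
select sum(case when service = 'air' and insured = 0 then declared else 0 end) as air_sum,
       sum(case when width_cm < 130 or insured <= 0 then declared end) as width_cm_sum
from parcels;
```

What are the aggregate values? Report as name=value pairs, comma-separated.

air_sum=3881, width_cm_sum=16452

[air_sum: service = 'air' and insured = 0]
parcel=U31: ✗
parcel=U98: ✗
parcel=U83: ✗
parcel=U68: ✓ → 3881
parcel=U48: ✗
parcel=U77: ✗
parcel=U53: ✗
parcel=U40: ✗
parcel=U46: ✗
parcel=U93: ✗
parcel=U65: ✗
parcel=U96: ✗
air_sum = 3881
—
[width_cm_sum: width_cm < 130 or insured <= 0]
parcel=U31: ✓ → 374
parcel=U98: ✓ → 2135
parcel=U83: ✓ → 332
parcel=U68: ✓ → 3881
parcel=U48: ✗
parcel=U77: ✓ → 806
parcel=U53: ✓ → 1549
parcel=U40: ✓ → 1171
parcel=U46: ✓ → 4310
parcel=U93: ✓ → 1125
parcel=U65: ✗
parcel=U96: ✓ → 769
width_cm_sum = 374 + 2135 + 332 + 3881 + 806 + 1549 + 1171 + 4310 + 1125 + 769 = 16452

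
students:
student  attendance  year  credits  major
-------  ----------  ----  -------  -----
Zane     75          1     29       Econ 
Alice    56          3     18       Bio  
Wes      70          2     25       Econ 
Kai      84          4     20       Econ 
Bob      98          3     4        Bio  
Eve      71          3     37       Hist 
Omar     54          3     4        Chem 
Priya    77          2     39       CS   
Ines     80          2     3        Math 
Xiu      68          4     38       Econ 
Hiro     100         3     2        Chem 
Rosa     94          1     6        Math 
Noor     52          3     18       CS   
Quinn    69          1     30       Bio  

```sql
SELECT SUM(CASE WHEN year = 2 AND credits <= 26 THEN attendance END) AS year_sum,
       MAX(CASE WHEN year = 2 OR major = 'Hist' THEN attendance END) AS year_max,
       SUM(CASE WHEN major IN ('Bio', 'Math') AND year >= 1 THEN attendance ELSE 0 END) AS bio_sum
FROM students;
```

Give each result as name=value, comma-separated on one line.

[year_sum: year = 2 AND credits <= 26]
student=Zane: ✗
student=Alice: ✗
student=Wes: ✓ → 70
student=Kai: ✗
student=Bob: ✗
student=Eve: ✗
student=Omar: ✗
student=Priya: ✗
student=Ines: ✓ → 80
student=Xiu: ✗
student=Hiro: ✗
student=Rosa: ✗
student=Noor: ✗
student=Quinn: ✗
year_sum = 70 + 80 = 150
—
[year_max: year = 2 OR major = 'Hist']
student=Zane: ✗
student=Alice: ✗
student=Wes: ✓ → 70
student=Kai: ✗
student=Bob: ✗
student=Eve: ✓ → 71
student=Omar: ✗
student=Priya: ✓ → 77
student=Ines: ✓ → 80
student=Xiu: ✗
student=Hiro: ✗
student=Rosa: ✗
student=Noor: ✗
student=Quinn: ✗
year_max = MAX(70, 71, 77, 80) = 80
—
[bio_sum: major IN ('Bio', 'Math') AND year >= 1]
student=Zane: ✗
student=Alice: ✓ → 56
student=Wes: ✗
student=Kai: ✗
student=Bob: ✓ → 98
student=Eve: ✗
student=Omar: ✗
student=Priya: ✗
student=Ines: ✓ → 80
student=Xiu: ✗
student=Hiro: ✗
student=Rosa: ✓ → 94
student=Noor: ✗
student=Quinn: ✓ → 69
bio_sum = 56 + 98 + 80 + 94 + 69 = 397

year_sum=150, year_max=80, bio_sum=397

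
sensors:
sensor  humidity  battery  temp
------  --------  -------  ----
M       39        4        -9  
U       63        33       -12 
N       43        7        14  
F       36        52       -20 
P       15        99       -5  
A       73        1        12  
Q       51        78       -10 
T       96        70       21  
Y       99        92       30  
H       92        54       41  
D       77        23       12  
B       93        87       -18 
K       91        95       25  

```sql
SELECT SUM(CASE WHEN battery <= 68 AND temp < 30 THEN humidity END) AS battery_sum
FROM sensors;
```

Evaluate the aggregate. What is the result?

331

sensor=M: ✓ → 39
sensor=U: ✓ → 63
sensor=N: ✓ → 43
sensor=F: ✓ → 36
sensor=P: ✗
sensor=A: ✓ → 73
sensor=Q: ✗
sensor=T: ✗
sensor=Y: ✗
sensor=H: ✗
sensor=D: ✓ → 77
sensor=B: ✗
sensor=K: ✗
battery_sum = 39 + 63 + 43 + 36 + 73 + 77 = 331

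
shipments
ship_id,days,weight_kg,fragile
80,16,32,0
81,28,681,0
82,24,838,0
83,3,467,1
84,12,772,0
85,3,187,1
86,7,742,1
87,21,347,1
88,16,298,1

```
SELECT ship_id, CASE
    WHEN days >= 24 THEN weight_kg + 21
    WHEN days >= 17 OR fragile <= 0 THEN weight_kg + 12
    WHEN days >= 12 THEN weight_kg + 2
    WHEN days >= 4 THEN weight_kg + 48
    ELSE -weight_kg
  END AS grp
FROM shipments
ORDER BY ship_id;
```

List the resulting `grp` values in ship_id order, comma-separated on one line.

ship_id=80: days >= 17 OR fragile <= 0 → 44
ship_id=81: days >= 24 → 702
ship_id=82: days >= 24 → 859
ship_id=83: ELSE → -467
ship_id=84: days >= 17 OR fragile <= 0 → 784
ship_id=85: ELSE → -187
ship_id=86: days >= 4 → 790
ship_id=87: days >= 17 OR fragile <= 0 → 359
ship_id=88: days >= 12 → 300

44, 702, 859, -467, 784, -187, 790, 359, 300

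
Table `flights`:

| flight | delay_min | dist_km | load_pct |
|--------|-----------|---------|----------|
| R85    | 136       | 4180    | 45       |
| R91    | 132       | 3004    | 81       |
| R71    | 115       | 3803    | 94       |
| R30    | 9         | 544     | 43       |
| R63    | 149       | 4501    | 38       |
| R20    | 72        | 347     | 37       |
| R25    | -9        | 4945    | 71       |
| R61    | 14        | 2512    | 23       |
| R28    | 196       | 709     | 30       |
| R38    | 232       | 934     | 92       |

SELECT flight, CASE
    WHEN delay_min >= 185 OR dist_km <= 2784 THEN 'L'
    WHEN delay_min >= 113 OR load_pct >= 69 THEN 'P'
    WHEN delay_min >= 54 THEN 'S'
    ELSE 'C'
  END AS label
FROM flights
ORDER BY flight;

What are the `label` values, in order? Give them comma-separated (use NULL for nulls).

L, P, L, L, L, L, P, P, P, P

flight=R20: delay_min >= 185 OR dist_km <= 2784 → L
flight=R25: delay_min >= 113 OR load_pct >= 69 → P
flight=R28: delay_min >= 185 OR dist_km <= 2784 → L
flight=R30: delay_min >= 185 OR dist_km <= 2784 → L
flight=R38: delay_min >= 185 OR dist_km <= 2784 → L
flight=R61: delay_min >= 185 OR dist_km <= 2784 → L
flight=R63: delay_min >= 113 OR load_pct >= 69 → P
flight=R71: delay_min >= 113 OR load_pct >= 69 → P
flight=R85: delay_min >= 113 OR load_pct >= 69 → P
flight=R91: delay_min >= 113 OR load_pct >= 69 → P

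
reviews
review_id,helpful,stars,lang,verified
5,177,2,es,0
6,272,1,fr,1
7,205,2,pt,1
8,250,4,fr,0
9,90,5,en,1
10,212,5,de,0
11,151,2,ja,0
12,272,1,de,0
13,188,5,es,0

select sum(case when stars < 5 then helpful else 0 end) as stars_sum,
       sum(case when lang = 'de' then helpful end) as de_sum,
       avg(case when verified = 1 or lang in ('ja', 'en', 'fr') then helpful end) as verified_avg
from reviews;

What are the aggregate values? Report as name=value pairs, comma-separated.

[stars_sum: stars < 5]
review_id=5: ✓ → 177
review_id=6: ✓ → 272
review_id=7: ✓ → 205
review_id=8: ✓ → 250
review_id=9: ✗
review_id=10: ✗
review_id=11: ✓ → 151
review_id=12: ✓ → 272
review_id=13: ✗
stars_sum = 177 + 272 + 205 + 250 + 151 + 272 = 1327
—
[de_sum: lang = 'de']
review_id=5: ✗
review_id=6: ✗
review_id=7: ✗
review_id=8: ✗
review_id=9: ✗
review_id=10: ✓ → 212
review_id=11: ✗
review_id=12: ✓ → 272
review_id=13: ✗
de_sum = 212 + 272 = 484
—
[verified_avg: verified = 1 or lang in ('ja', 'en', 'fr')]
review_id=5: ✗
review_id=6: ✓ → 272
review_id=7: ✓ → 205
review_id=8: ✓ → 250
review_id=9: ✓ → 90
review_id=10: ✗
review_id=11: ✓ → 151
review_id=12: ✗
review_id=13: ✗
verified_avg = (272 + 205 + 250 + 90 + 151) / 5 = 193.6

stars_sum=1327, de_sum=484, verified_avg=193.6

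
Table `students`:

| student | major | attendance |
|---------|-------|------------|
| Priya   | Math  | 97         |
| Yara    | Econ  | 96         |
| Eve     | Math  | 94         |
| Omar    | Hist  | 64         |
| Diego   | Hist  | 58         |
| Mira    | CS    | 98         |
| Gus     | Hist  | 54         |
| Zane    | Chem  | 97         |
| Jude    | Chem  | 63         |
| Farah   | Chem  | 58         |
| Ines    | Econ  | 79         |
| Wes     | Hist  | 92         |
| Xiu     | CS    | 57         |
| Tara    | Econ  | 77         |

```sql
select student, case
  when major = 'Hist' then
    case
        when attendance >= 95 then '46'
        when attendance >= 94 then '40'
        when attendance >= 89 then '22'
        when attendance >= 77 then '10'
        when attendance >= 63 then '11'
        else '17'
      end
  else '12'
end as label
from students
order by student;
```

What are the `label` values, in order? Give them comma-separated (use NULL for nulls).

17, 12, 12, 17, 12, 12, 12, 11, 12, 12, 22, 12, 12, 12

student=Diego: major='Hist' → inner[ELSE] → 17
student=Eve: major='Math' → outer ELSE → 12
student=Farah: major='Chem' → outer ELSE → 12
student=Gus: major='Hist' → inner[ELSE] → 17
student=Ines: major='Econ' → outer ELSE → 12
student=Jude: major='Chem' → outer ELSE → 12
student=Mira: major='CS' → outer ELSE → 12
student=Omar: major='Hist' → inner[attendance >= 63] → 11
student=Priya: major='Math' → outer ELSE → 12
student=Tara: major='Econ' → outer ELSE → 12
student=Wes: major='Hist' → inner[attendance >= 89] → 22
student=Xiu: major='CS' → outer ELSE → 12
student=Yara: major='Econ' → outer ELSE → 12
student=Zane: major='Chem' → outer ELSE → 12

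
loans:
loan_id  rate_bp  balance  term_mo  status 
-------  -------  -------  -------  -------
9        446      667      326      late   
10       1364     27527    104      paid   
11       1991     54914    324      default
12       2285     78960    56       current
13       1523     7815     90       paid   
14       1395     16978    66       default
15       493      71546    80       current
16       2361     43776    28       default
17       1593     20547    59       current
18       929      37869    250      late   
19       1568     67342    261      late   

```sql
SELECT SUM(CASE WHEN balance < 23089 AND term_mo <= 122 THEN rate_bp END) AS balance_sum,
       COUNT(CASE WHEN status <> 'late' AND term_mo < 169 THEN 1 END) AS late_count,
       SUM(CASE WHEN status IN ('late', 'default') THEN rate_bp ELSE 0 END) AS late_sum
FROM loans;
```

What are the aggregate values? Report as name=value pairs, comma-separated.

[balance_sum: balance < 23089 AND term_mo <= 122]
loan_id=9: ✗
loan_id=10: ✗
loan_id=11: ✗
loan_id=12: ✗
loan_id=13: ✓ → 1523
loan_id=14: ✓ → 1395
loan_id=15: ✗
loan_id=16: ✗
loan_id=17: ✓ → 1593
loan_id=18: ✗
loan_id=19: ✗
balance_sum = 1523 + 1395 + 1593 = 4511
—
[late_count: status <> 'late' AND term_mo < 169]
loan_id=9: ✗
loan_id=10: ✓ → 1
loan_id=11: ✗
loan_id=12: ✓ → 1
loan_id=13: ✓ → 1
loan_id=14: ✓ → 1
loan_id=15: ✓ → 1
loan_id=16: ✓ → 1
loan_id=17: ✓ → 1
loan_id=18: ✗
loan_id=19: ✗
late_count = COUNT(1, 1, 1, 1, 1, 1, 1) = 7
—
[late_sum: status IN ('late', 'default')]
loan_id=9: ✓ → 446
loan_id=10: ✗
loan_id=11: ✓ → 1991
loan_id=12: ✗
loan_id=13: ✗
loan_id=14: ✓ → 1395
loan_id=15: ✗
loan_id=16: ✓ → 2361
loan_id=17: ✗
loan_id=18: ✓ → 929
loan_id=19: ✓ → 1568
late_sum = 446 + 1991 + 1395 + 2361 + 929 + 1568 = 8690

balance_sum=4511, late_count=7, late_sum=8690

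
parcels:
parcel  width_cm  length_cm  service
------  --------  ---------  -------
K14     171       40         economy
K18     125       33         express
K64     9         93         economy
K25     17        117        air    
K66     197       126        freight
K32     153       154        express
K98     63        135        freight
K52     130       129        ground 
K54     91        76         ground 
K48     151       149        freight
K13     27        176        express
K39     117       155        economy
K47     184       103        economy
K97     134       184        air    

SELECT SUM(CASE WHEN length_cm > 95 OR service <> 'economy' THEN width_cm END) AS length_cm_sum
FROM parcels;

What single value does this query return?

1389

parcel=K14: ✗
parcel=K18: ✓ → 125
parcel=K64: ✗
parcel=K25: ✓ → 17
parcel=K66: ✓ → 197
parcel=K32: ✓ → 153
parcel=K98: ✓ → 63
parcel=K52: ✓ → 130
parcel=K54: ✓ → 91
parcel=K48: ✓ → 151
parcel=K13: ✓ → 27
parcel=K39: ✓ → 117
parcel=K47: ✓ → 184
parcel=K97: ✓ → 134
length_cm_sum = 125 + 17 + 197 + 153 + 63 + 130 + 91 + 151 + 27 + 117 + 184 + 134 = 1389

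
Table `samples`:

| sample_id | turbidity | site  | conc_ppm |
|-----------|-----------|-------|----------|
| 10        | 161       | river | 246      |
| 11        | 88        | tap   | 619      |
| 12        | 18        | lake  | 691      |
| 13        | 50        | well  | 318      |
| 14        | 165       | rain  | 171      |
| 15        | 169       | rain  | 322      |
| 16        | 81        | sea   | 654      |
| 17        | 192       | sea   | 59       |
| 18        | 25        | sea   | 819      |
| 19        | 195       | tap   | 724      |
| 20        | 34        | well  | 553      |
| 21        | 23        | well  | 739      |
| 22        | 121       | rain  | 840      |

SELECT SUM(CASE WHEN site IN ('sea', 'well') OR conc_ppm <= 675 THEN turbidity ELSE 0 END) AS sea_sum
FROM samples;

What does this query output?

sample_id=10: ✓ → 161
sample_id=11: ✓ → 88
sample_id=12: ✗
sample_id=13: ✓ → 50
sample_id=14: ✓ → 165
sample_id=15: ✓ → 169
sample_id=16: ✓ → 81
sample_id=17: ✓ → 192
sample_id=18: ✓ → 25
sample_id=19: ✗
sample_id=20: ✓ → 34
sample_id=21: ✓ → 23
sample_id=22: ✗
sea_sum = 161 + 88 + 50 + 165 + 169 + 81 + 192 + 25 + 34 + 23 = 988

988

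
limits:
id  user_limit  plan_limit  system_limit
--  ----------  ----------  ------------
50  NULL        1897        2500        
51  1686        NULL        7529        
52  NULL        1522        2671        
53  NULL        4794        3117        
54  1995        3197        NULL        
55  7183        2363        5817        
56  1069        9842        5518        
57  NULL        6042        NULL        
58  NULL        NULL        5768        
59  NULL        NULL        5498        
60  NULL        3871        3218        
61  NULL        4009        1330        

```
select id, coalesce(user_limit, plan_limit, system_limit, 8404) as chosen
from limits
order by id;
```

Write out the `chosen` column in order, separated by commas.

id=50: user_limit=NULL, plan_limit=1897 → 1897
id=51: user_limit=1686 → 1686
id=52: user_limit=NULL, plan_limit=1522 → 1522
id=53: user_limit=NULL, plan_limit=4794 → 4794
id=54: user_limit=1995 → 1995
id=55: user_limit=7183 → 7183
id=56: user_limit=1069 → 1069
id=57: user_limit=NULL, plan_limit=6042 → 6042
id=58: user_limit=NULL, plan_limit=NULL, system_limit=5768 → 5768
id=59: user_limit=NULL, plan_limit=NULL, system_limit=5498 → 5498
id=60: user_limit=NULL, plan_limit=3871 → 3871
id=61: user_limit=NULL, plan_limit=4009 → 4009

1897, 1686, 1522, 4794, 1995, 7183, 1069, 6042, 5768, 5498, 3871, 4009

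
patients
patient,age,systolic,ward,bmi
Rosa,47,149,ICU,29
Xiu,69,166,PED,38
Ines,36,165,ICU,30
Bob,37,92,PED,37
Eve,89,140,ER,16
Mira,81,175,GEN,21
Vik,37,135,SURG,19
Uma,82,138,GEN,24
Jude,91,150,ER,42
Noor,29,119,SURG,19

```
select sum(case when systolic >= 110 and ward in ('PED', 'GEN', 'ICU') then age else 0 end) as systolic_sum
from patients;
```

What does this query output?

315

patient=Rosa: ✓ → 47
patient=Xiu: ✓ → 69
patient=Ines: ✓ → 36
patient=Bob: ✗
patient=Eve: ✗
patient=Mira: ✓ → 81
patient=Vik: ✗
patient=Uma: ✓ → 82
patient=Jude: ✗
patient=Noor: ✗
systolic_sum = 47 + 69 + 36 + 81 + 82 = 315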